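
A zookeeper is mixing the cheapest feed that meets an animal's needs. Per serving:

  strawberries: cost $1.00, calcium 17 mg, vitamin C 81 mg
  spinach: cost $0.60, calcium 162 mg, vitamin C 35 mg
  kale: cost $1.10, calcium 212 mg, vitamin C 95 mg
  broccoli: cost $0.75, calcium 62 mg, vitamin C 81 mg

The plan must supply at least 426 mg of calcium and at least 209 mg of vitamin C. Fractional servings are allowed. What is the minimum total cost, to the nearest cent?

This is a tiny linear program; its minimum lies at a vertex of the feasible set. List the vertices and price them.
strawberries only: max(426/17, 209/81) = 25.06 servings → $25.06.
spinach only: max(426/162, 209/35) = 5.971 servings → $3.58.
kale only: max(426/212, 209/95) = 2.2 servings → $2.42.
broccoli only: max(426/62, 209/81) = 6.871 servings → $5.15.
strawberries + spinach with both tight: 1.513 servings and 2.471 servings → $3.00.
strawberries + kale with both tight: 0.2467 servings and 1.99 servings → $2.44.
strawberries + broccoli: intersection lies outside the first quadrant.
spinach + kale: the both-tight solution has a negative serving — not a feasible corner.
spinach + broccoli with both tight: 1.967 servings and 1.73 servings → $2.48.
kale + broccoli with both tight: 1.91 servings and 0.3402 servings → $2.36.
So the least-cost plan costs $2.36.

$2.36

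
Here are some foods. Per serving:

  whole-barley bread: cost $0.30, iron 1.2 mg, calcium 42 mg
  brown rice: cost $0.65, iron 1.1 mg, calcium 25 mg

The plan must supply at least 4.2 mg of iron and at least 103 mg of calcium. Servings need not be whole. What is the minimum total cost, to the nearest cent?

$1.05

Check every corner: each single food scaled to meet both minima, and each pair solved so both constraints bind.
whole-barley bread only: max(4.2/1.2, 103/42) = 3.5 servings → $1.05.
brown rice only: max(4.2/1.1, 103/25) = 4.12 servings → $2.68.
whole-barley bread + brown rice with both tight: 0.5123 servings and 3.259 servings → $2.27.
The minimum over all feasible corners is $1.05.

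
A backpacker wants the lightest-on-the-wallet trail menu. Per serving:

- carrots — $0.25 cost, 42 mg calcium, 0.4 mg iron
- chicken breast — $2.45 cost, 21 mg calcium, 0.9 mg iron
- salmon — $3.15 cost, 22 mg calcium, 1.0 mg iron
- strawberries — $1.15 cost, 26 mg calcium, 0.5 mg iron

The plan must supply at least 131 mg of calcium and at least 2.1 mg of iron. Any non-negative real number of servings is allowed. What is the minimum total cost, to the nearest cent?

$1.31

A basic optimal solution has at most two foods positive. Try each food alone and each pair with both targets met exactly.
carrots only: max(131/42, 2.1/0.4) = 5.25 servings → $1.31.
chicken breast only: max(131/21, 2.1/0.9) = 6.238 servings → $15.28.
salmon only: max(131/22, 2.1/1.0) = 5.955 servings → $18.76.
strawberries only: max(131/26, 2.1/0.5) = 5.038 servings → $5.79.
carrots + chicken breast with both tight: 2.51 servings and 1.218 servings → $3.61.
carrots + salmon with both tight: 2.554 servings and 1.078 servings → $4.04.
carrots + strawberries with both tight: 1.028 servings and 3.377 servings → $4.14.
chicken breast + salmon: the both-tight solution has a negative serving — not a feasible corner.
chicken breast + strawberries with both targets exact would need a negative amount; discard.
salmon + strawberries with both targets exact would need a negative amount; discard.
Cheapest feasible corner: $1.31.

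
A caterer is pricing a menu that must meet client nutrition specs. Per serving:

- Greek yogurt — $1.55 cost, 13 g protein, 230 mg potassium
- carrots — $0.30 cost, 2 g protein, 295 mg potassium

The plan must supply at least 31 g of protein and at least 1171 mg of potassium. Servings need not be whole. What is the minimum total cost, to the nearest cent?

Greek yogurt only: max(31/13, 1171/230) = 5.091 servings → $7.89.
carrots only: max(31/2, 1171/295) = 15.5 servings → $4.65.
Greek yogurt + carrots with both tight: 2.016 servings and 2.398 servings → $3.84.
So the least-cost plan costs $3.84.

$3.84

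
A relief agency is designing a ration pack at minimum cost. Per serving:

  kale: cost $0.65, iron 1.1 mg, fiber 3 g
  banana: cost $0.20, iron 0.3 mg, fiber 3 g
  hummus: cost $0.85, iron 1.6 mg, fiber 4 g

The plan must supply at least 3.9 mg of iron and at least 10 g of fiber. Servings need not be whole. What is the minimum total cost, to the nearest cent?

$2.08

A basic optimal solution has at most two foods positive. Try each food alone and each pair with both targets met exactly.
kale only: max(3.9/1.1, 10/3) = 3.545 servings → $2.30.
banana only: max(3.9/0.3, 10/3) = 13 servings → $2.60.
hummus only: max(3.9/1.6, 10/4) = 2.5 servings → $2.12.
kale + banana: intersection lies outside the first quadrant.
kale + hummus with both tight: 1 serving and 1.75 servings → $2.14.
banana + hummus with both tight: 0.1111 servings and 2.417 servings → $2.08.
The minimum over all feasible corners is $2.08.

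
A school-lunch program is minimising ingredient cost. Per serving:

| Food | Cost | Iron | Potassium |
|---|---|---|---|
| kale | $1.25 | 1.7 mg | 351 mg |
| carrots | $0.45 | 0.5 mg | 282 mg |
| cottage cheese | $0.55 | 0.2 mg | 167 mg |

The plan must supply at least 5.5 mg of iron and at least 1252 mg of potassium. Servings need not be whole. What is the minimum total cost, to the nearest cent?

$4.10

kale only: max(5.5/1.7, 1252/351) = 3.567 servings → $4.46.
carrots only: max(5.5/0.5, 1252/282) = 11 servings → $4.95.
cottage cheese only: max(5.5/0.2, 1252/167) = 27.5 servings → $15.12.
kale + carrots with both tight: 3.044 servings and 0.6512 servings → $4.10.
kale + cottage cheese with both tight: 3.126 servings and 0.9261 servings → $4.42.
carrots + cottage cheese: the both-tight solution has a negative serving — not a feasible corner.
So the least-cost plan costs $4.10.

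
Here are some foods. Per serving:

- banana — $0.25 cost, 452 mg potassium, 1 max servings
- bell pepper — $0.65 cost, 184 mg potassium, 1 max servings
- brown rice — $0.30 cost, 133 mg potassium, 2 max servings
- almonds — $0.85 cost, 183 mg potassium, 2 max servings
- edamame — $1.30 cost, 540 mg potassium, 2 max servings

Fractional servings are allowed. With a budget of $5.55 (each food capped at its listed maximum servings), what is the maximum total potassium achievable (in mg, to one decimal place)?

Potassium per dollar: banana 1808, brown rice 443.3, edamame 415.4, bell pepper 283.1, almonds 215.3.
Take 1 serving of banana: spends $0.25, +452.0 mg potassium (running total 452.0 mg).
Take 2 servings of brown rice: spends $0.60, +266.0 mg potassium (running total 718.0 mg).
Take 2 servings of edamame: spends $2.60, +1080.0 mg potassium (running total 1798.0 mg).
Take 1 serving of bell pepper: spends $0.65, +184.0 mg potassium (running total 1982.0 mg).
Take 1.706 servings of almonds: spends $1.45, +312.2 mg potassium (running total 2294.2 mg).
Filling greedily by potassium-per-dollar is optimal for one linear limit, giving 2294.2 mg.

2294.2 mg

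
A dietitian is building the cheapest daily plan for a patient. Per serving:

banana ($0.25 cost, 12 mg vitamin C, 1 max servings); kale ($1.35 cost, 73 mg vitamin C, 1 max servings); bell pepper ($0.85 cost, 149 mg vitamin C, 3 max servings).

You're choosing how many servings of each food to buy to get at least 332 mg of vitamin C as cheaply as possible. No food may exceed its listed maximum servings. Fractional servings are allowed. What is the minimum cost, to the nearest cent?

$1.89

Cost per mg of vitamin C: bell pepper $0.0057, kale $0.0185, banana $0.0208.
Take 2.228 servings of bell pepper: +332.0 mg vitamin C for $1.89 (total $1.89, still need 0.0 mg).
Greedy by cheapest-per-mg is optimal for a single linear constraint, so the minimum cost is $1.89.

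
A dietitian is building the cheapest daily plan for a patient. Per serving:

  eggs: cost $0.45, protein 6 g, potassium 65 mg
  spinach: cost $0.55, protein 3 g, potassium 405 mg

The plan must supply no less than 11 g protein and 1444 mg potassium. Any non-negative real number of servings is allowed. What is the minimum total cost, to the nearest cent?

$1.98

An LP optimum is at a vertex; with two nutrient constraints at most two foods are used. Check each candidate.
eggs only: max(11/6, 1444/65) = 22.22 servings → $10.00.
spinach only: max(11/3, 1444/405) = 3.667 servings → $2.02.
eggs + spinach with both tight: 0.05503 servings and 3.557 servings → $1.98.
The minimum over all feasible corners is $1.98.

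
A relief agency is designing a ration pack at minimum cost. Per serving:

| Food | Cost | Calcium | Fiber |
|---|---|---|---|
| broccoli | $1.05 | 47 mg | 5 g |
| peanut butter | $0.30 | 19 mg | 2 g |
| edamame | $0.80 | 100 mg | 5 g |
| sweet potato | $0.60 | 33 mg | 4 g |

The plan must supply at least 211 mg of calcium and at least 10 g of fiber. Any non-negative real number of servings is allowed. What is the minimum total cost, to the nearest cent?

This is a tiny linear program; its minimum lies at a vertex of the feasible set. List the vertices and price them.
broccoli only: max(211/47, 10/5) = 4.489 servings → $4.71.
peanut butter only: max(211/19, 10/2) = 11.11 servings → $3.33.
edamame only: max(211/100, 10/5) = 2.11 servings → $1.69.
sweet potato only: max(211/33, 10/4) = 6.394 servings → $3.84.
broccoli + peanut butter: intersection lies outside the first quadrant.
broccoli + edamame: intersection lies outside the first quadrant.
broccoli + sweet potato: the both-tight solution has a negative serving — not a feasible corner.
peanut butter + edamame: intersection lies outside the first quadrant.
peanut butter + sweet potato: the both-tight solution has a negative serving — not a feasible corner.
edamame + sweet potato: intersection lies outside the first quadrant.
The minimum over all feasible corners is $1.69.

$1.69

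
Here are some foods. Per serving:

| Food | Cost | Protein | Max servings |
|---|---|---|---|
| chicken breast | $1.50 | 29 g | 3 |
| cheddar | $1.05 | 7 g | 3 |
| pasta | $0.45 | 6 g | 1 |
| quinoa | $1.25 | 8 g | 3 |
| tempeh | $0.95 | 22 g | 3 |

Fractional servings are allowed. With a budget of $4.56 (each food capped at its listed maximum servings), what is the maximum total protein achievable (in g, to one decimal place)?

99.1 g

Protein per dollar: tempeh 23.16, chicken breast 19.33, pasta 13.33, cheddar 6.667, quinoa 6.4.
Take 3 servings of tempeh: spends $2.85, +66.0 g protein (running total 66.0 g).
Take 1.14 servings of chicken breast: spends $1.71, +33.1 g protein (running total 99.1 g).
Filling greedily by protein-per-dollar is optimal for one linear limit, giving 99.1 g.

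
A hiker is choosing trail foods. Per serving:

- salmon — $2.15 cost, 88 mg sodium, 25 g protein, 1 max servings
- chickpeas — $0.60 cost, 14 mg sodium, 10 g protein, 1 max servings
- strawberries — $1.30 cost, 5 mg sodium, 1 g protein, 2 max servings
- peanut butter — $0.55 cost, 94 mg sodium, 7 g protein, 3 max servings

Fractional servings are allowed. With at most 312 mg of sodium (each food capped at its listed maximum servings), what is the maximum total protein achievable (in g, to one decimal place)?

Protein per mg sodium: chickpeas 0.7143, salmon 0.2841, strawberries 0.2, peanut butter 0.07447.
Take 1 serving of chickpeas: uses 14 mg sodium, +10.0 g protein (running total 10.0 g).
Take 1 serving of salmon: uses 88 mg sodium, +25.0 g protein (running total 35.0 g).
Take 2 servings of strawberries: uses 10 mg sodium, +2.0 g protein (running total 37.0 g).
Take 2.128 servings of peanut butter: uses 200 mg sodium, +14.9 g protein (running total 51.9 g).
Filling greedily by protein-per-mg sodium is optimal for one linear limit, giving 51.9 g.

51.9 g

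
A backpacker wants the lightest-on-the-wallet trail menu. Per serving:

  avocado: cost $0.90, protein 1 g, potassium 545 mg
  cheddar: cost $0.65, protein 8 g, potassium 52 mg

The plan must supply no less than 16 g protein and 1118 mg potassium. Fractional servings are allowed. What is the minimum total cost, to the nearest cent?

$2.84

Two binding constraints pin down two serving amounts, so the optimal mix uses at most two foods. The candidates are each food alone (scaled to the tighter of protein/potassium) and each pair with both constraints tight.
avocado only: max(16/1, 1118/545) = 16 servings → $14.40.
cheddar only: max(16/8, 1118/52) = 21.5 servings → $13.97.
avocado + cheddar with both tight: 1.883 servings and 1.765 servings → $2.84.
So the least-cost plan costs $2.84.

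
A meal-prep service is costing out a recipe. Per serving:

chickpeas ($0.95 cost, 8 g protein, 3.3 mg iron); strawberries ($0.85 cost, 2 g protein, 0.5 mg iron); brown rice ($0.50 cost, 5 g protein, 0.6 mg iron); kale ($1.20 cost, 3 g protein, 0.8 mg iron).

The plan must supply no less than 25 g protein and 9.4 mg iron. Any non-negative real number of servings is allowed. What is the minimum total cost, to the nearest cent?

$2.91

For a min-cost LP with two ≥-constraints, a basic feasible solution has at most two positive variables.
chickpeas only: max(25/8, 9.4/3.3) = 3.125 servings → $2.97.
strawberries only: max(25/2, 9.4/0.5) = 18.8 servings → $15.98.
brown rice only: max(25/5, 9.4/0.6) = 15.67 servings → $7.83.
kale only: max(25/3, 9.4/0.8) = 11.75 servings → $14.10.
chickpeas + strawberries with both tight: 2.423 servings and 2.808 servings → $4.69.
chickpeas + brown rice with both tight: 2.735 servings and 0.6239 servings → $2.91.
chickpeas + kale with both tight: 2.343 servings and 2.086 servings → $4.73.
strawberries + brown rice: intersection lies outside the first quadrant.
strawberries + kale: the both-tight solution has a negative serving — not a feasible corner.
brown rice + kale: intersection lies outside the first quadrant.
Cheapest feasible corner: $2.91.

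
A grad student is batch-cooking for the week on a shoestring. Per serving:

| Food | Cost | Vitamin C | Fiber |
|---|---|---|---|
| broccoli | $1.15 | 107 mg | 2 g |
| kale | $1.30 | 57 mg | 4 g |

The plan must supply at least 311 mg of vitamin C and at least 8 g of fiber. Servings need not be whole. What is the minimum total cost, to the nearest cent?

With two linear requirements the optimum uses one or two foods; enumerate the corners.
broccoli only: max(311/107, 8/2) = 4 servings → $4.60.
kale only: max(311/57, 8/4) = 5.456 servings → $7.09.
broccoli + kale with both tight: 2.51 servings and 0.7452 servings → $3.85.
The minimum over all feasible corners is $3.85.

$3.85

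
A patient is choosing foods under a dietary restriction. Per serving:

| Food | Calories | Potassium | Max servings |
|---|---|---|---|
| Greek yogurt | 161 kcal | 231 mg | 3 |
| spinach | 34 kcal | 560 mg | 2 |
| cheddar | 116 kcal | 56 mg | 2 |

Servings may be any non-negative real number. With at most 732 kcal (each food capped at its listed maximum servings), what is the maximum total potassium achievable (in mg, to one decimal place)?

1900.4 mg

Potassium per kcal: spinach 16.47, Greek yogurt 1.435, cheddar 0.4828.
Take 2 servings of spinach: uses 68 kcal, +1120.0 mg potassium (running total 1120.0 mg).
Take 3 servings of Greek yogurt: uses 483 kcal, +693.0 mg potassium (running total 1813.0 mg).
Take 1.56 servings of cheddar: uses 181 kcal, +87.4 mg potassium (running total 1900.4 mg).
Filling greedily by potassium-per-kcal is optimal for one linear limit, giving 1900.4 mg.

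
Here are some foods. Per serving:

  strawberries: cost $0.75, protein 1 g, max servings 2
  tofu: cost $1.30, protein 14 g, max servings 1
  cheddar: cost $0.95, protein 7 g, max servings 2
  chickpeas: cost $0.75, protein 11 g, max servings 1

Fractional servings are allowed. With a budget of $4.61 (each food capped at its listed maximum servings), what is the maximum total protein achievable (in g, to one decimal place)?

39.9 g

Protein per dollar: chickpeas 14.67, tofu 10.77, cheddar 7.368, strawberries 1.333.
Take 1 serving of chickpeas: spends $0.75, +11.0 g protein (running total 11.0 g).
Take 1 serving of tofu: spends $1.30, +14.0 g protein (running total 25.0 g).
Take 2 servings of cheddar: spends $1.90, +14.0 g protein (running total 39.0 g).
Take 0.88 servings of strawberries: spends $0.66, +0.9 g protein (running total 39.9 g).
Filling greedily by protein-per-dollar is optimal for one linear limit, giving 39.9 g.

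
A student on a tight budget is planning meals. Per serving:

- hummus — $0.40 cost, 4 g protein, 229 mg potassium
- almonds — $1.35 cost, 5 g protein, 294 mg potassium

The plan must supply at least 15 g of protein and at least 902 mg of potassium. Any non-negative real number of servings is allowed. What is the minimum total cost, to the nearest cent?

Minimising a linear cost over {protein ≥ 15, potassium ≥ 902, servings ≥ 0} — the optimum is at a vertex, using one or two foods.
hummus only: max(15/4, 902/229) = 3.939 servings → $1.58.
almonds only: max(15/5, 902/294) = 3.068 servings → $4.14.
hummus + almonds: intersection lies outside the first quadrant.
The minimum over all feasible corners is $1.58.

$1.58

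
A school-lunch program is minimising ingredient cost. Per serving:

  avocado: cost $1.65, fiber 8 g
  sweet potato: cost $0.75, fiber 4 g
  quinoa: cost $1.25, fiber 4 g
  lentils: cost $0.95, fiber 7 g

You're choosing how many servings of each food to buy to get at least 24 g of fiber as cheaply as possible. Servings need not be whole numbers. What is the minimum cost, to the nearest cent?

$3.26

Cost per g of fiber: lentils $0.1357, sweet potato $0.1875, avocado $0.2062, quinoa $0.3125.
With no serving limits, use only lentils: 24 g / 7 g = 3.429 servings × $0.95 = $3.26.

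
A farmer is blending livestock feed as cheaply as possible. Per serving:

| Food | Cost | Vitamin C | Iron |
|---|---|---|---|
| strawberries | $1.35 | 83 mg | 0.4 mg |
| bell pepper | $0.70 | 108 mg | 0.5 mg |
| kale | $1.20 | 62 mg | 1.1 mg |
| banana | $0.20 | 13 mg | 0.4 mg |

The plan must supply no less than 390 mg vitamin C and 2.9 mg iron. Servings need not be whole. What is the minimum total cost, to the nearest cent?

Compare the cost at each extreme point of the feasible region.
strawberries only: max(390/83, 2.9/0.4) = 7.25 servings → $9.79.
bell pepper only: max(390/108, 2.9/0.5) = 5.8 servings → $4.06.
kale only: max(390/62, 2.9/1.1) = 6.29 servings → $7.55.
banana only: max(390/13, 2.9/0.4) = 30 servings → $6.00.
strawberries + bell pepper with both targets exact would need a negative amount; discard.
strawberries + kale with both tight: 3.747 servings and 1.274 servings → $6.59.
strawberries + banana with both tight: 4.225 servings and 3.025 servings → $6.31.
bell pepper + kale with both tight: 2.838 servings and 1.346 servings → $3.60.
bell pepper + banana with both tight: 3.223 servings and 3.221 servings → $2.90.
kale + banana with both targets exact would need a negative amount; discard.
Cheapest feasible corner: $2.90.

$2.90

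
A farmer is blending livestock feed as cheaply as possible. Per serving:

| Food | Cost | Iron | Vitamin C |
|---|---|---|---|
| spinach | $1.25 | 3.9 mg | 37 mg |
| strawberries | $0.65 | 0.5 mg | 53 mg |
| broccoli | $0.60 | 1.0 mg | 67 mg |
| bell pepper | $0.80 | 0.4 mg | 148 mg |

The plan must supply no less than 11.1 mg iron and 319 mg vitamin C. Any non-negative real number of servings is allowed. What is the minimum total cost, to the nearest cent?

The cheapest plan sits at a corner of the feasible region — with two constraints it uses at most two foods.
spinach only: max(11.1/3.9, 319/37) = 8.622 servings → $10.78.
strawberries only: max(11.1/0.5, 319/53) = 22.2 servings → $14.43.
broccoli only: max(11.1/1.0, 319/67) = 11.1 servings → $6.66.
bell pepper only: max(11.1/0.4, 319/148) = 27.75 servings → $22.20.
spinach + strawberries with both tight: 2.278 servings and 4.428 servings → $5.73.
spinach + broccoli with both tight: 1.893 servings and 3.716 servings → $4.60.
spinach + bell pepper with both tight: 2.694 servings and 1.482 servings → $4.55.
strawberries + broccoli with both targets exact would need a negative amount; discard.
strawberries + bell pepper with both targets exact would need a negative amount; discard.
broccoli + bell pepper: the both-tight solution has a negative serving — not a feasible corner.
Cheapest feasible corner: $4.55.

$4.55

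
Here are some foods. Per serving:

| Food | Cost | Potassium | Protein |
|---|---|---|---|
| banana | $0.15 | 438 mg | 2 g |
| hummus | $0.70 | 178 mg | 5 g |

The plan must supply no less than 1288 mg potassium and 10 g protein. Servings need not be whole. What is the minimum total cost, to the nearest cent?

Minimising a linear cost over {potassium ≥ 1288, protein ≥ 10, servings ≥ 0} — the optimum is at a vertex, using one or two foods.
banana only: max(1288/438, 10/2) = 5 servings → $0.75.
hummus only: max(1288/178, 10/5) = 7.236 servings → $5.07.
banana + hummus with both tight: 2.541 servings and 0.9836 servings → $1.07.
Cheapest feasible corner: $0.75.

$0.75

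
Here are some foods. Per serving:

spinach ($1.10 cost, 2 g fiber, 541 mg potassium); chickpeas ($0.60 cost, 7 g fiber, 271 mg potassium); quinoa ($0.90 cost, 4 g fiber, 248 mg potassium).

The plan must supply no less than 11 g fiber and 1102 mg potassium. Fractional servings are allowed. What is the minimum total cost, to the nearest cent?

An LP optimum is at a vertex; with two nutrient constraints at most two foods are used. Check each candidate.
spinach only: max(11/2, 1102/541) = 5.5 servings → $6.05.
chickpeas only: max(11/7, 1102/271) = 4.066 servings → $2.44.
quinoa only: max(11/4, 1102/248) = 4.444 servings → $4.00.
spinach + chickpeas with both tight: 1.459 servings and 1.155 servings → $2.30.
spinach + quinoa with both tight: 1.007 servings and 2.246 servings → $3.13.
chickpeas + quinoa with both targets exact would need a negative amount; discard.
So the least-cost plan costs $2.30.

$2.30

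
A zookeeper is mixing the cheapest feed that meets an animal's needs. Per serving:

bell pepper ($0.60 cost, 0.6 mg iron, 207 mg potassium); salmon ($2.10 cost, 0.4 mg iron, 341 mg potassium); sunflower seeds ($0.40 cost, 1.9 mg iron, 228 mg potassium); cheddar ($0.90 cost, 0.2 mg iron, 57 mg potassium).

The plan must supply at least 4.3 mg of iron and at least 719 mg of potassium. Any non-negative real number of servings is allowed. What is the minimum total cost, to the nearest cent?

$1.26

For a min-cost LP with two ≥-constraints, a basic feasible solution has at most two positive variables.
bell pepper only: max(4.3/0.6, 719/207) = 7.167 servings → $4.30.
salmon only: max(4.3/0.4, 719/341) = 10.75 servings → $22.57.
sunflower seeds only: max(4.3/1.9, 719/228) = 3.154 servings → $1.26.
cheddar only: max(4.3/0.2, 719/57) = 21.5 servings → $19.35.
bell pepper + salmon with both targets exact would need a negative amount; discard.
bell pepper + sunflower seeds with both tight: 1.504 servings and 1.788 servings → $1.62.
bell pepper + cheddar: intersection lies outside the first quadrant.
salmon + sunflower seeds with both tight: 0.6928 servings and 2.117 servings → $2.30.
salmon + cheddar: intersection lies outside the first quadrant.
sunflower seeds + cheddar with both tight: 1.616 servings and 6.152 servings → $6.18.
So the least-cost plan costs $1.26.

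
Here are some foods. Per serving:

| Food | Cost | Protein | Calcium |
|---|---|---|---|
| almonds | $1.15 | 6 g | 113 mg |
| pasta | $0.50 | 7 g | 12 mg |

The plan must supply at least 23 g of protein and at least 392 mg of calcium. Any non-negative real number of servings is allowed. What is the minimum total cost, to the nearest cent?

An LP optimum is at a vertex; with two nutrient constraints at most two foods are used. Check each candidate.
almonds only: max(23/6, 392/113) = 3.833 servings → $4.41.
pasta only: max(23/7, 392/12) = 32.67 servings → $16.33.
almonds + pasta with both tight: 3.433 servings and 0.3435 servings → $4.12.
The minimum over all feasible corners is $4.12.

$4.12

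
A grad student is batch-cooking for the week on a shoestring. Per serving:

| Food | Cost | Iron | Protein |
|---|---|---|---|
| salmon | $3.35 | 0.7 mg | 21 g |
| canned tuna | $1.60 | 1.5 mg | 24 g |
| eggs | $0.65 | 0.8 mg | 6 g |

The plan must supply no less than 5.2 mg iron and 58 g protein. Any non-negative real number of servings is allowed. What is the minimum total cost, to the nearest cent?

salmon only: max(5.2/0.7, 58/21) = 7.429 servings → $24.89.
canned tuna only: max(5.2/1.5, 58/24) = 3.467 servings → $5.55.
eggs only: max(5.2/0.8, 58/6) = 9.667 servings → $6.28.
salmon + canned tuna: the both-tight solution has a negative serving — not a feasible corner.
salmon + eggs with both tight: 1.206 servings and 5.444 servings → $7.58.
canned tuna + eggs with both tight: 1.49 servings and 3.706 servings → $4.79.
The minimum over all feasible corners is $4.79.

$4.79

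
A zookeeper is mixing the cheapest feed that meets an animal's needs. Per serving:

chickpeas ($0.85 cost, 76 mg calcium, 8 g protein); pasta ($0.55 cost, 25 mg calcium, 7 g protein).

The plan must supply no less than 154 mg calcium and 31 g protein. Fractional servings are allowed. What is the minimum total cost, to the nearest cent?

$2.64

This is a tiny linear program; its minimum lies at a vertex of the feasible set. List the vertices and price them.
chickpeas only: max(154/76, 31/8) = 3.875 servings → $3.29.
pasta only: max(154/25, 31/7) = 6.16 servings → $3.39.
chickpeas + pasta with both tight: 0.9127 servings and 3.386 servings → $2.64.
Cheapest feasible corner: $2.64.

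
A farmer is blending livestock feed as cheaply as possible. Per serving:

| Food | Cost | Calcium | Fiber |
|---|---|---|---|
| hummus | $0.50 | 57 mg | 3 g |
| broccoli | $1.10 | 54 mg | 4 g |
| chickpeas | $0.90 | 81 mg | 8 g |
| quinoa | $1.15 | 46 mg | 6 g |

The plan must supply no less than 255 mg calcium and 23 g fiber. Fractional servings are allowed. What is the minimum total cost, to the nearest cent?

$2.72

An LP optimum is at a vertex; with two nutrient constraints at most two foods are used. Check each candidate.
hummus only: max(255/57, 23/3) = 7.667 servings → $3.83.
broccoli only: max(255/54, 23/4) = 5.75 servings → $6.33.
chickpeas only: max(255/81, 23/8) = 3.148 servings → $2.83.
quinoa only: max(255/46, 23/6) = 5.543 servings → $6.38.
hummus + broccoli: intersection lies outside the first quadrant.
hummus + chickpeas with both tight: 0.831 servings and 2.563 servings → $2.72.
hummus + quinoa with both tight: 2.314 servings and 2.676 servings → $4.23.
broccoli + chickpeas with both tight: 1.639 servings and 2.056 servings → $3.65.
broccoli + quinoa with both tight: 3.371 servings and 1.586 servings → $5.53.
chickpeas + quinoa with both targets exact would need a negative amount; discard.
The minimum over all feasible corners is $2.72.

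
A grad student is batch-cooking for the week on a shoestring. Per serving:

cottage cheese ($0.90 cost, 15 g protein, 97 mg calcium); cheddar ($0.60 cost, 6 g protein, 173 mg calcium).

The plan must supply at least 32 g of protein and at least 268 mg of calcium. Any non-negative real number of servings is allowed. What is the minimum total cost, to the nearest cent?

For a min-cost LP with two ≥-constraints, a basic feasible solution has at most two positive variables.
cottage cheese only: max(32/15, 268/97) = 2.763 servings → $2.49.
cheddar only: max(32/6, 268/173) = 5.333 servings → $3.20.
cottage cheese + cheddar with both tight: 1.951 servings and 0.455 servings → $2.03.
So the least-cost plan costs $2.03.

$2.03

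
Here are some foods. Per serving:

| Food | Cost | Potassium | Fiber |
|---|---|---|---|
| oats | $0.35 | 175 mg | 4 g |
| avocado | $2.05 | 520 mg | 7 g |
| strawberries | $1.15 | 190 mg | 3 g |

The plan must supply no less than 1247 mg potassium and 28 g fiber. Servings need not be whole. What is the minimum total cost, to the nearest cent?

$2.49

Two binding constraints pin down two serving amounts, so the optimal mix uses at most two foods. The candidates are each food alone (scaled to the tighter of potassium/fiber) and each pair with both constraints tight.
oats only: max(1247/175, 28/4) = 7.126 servings → $2.49.
avocado only: max(1247/520, 28/7) = 4 servings → $8.20.
strawberries only: max(1247/190, 28/3) = 9.333 servings → $10.73.
oats + avocado with both tight: 6.82 servings and 0.1029 servings → $2.60.
oats + strawberries with both tight: 6.719 servings and 0.3745 servings → $2.78.
avocado + strawberries with both targets exact would need a negative amount; discard.
So the least-cost plan costs $2.49.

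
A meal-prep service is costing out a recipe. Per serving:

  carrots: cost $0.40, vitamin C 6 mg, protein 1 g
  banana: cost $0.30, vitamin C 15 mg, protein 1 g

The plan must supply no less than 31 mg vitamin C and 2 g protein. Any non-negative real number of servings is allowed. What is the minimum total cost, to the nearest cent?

$0.62

carrots only: max(31/6, 2/1) = 5.167 servings → $2.07.
banana only: max(31/15, 2/1) = 2.067 servings → $0.62.
carrots + banana: the both-tight solution has a negative serving — not a feasible corner.
Cheapest feasible corner: $0.62.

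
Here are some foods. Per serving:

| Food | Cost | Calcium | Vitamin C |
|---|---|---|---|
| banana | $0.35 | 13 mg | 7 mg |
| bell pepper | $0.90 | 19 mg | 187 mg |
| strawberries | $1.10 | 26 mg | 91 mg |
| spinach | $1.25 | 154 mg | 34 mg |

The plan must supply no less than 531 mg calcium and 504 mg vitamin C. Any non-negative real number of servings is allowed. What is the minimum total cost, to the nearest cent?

At the optimum either one food covers both requirements or two foods hit both targets exactly; no other combination can be cheaper.
banana only: max(531/13, 504/7) = 72 servings → $25.20.
bell pepper only: max(531/19, 504/187) = 27.95 servings → $25.15.
strawberries only: max(531/26, 504/91) = 20.42 servings → $22.47.
spinach only: max(531/154, 504/34) = 14.82 servings → $18.53.
banana + bell pepper with both tight: 39.04 servings and 1.234 servings → $14.78.
banana + strawberries with both tight: 35.18 servings and 2.832 servings → $15.43.
banana + spinach: intersection lies outside the first quadrant.
bell pepper + strawberries: the both-tight solution has a negative serving — not a feasible corner.
bell pepper + spinach with both tight: 2.116 servings and 3.187 servings → $5.89.
strawberries + spinach with both tight: 4.536 servings and 2.682 servings → $8.34.
Cheapest feasible corner: $5.89.

$5.89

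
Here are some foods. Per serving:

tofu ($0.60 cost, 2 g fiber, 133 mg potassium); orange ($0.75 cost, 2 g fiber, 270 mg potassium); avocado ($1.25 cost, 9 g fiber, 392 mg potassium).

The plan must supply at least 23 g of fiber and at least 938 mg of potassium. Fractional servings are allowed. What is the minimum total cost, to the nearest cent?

$3.19

For a min-cost LP with two ≥-constraints, a basic feasible solution has at most two positive variables.
tofu only: max(23/2, 938/133) = 11.5 servings → $6.90.
orange only: max(23/2, 938/270) = 11.5 servings → $8.62.
avocado only: max(23/9, 938/392) = 2.556 servings → $3.19.
tofu + orange: the both-tight solution has a negative serving — not a feasible corner.
tofu + avocado with both targets exact would need a negative amount; discard.
orange + avocado: the both-tight solution has a negative serving — not a feasible corner.
Cheapest feasible corner: $3.19.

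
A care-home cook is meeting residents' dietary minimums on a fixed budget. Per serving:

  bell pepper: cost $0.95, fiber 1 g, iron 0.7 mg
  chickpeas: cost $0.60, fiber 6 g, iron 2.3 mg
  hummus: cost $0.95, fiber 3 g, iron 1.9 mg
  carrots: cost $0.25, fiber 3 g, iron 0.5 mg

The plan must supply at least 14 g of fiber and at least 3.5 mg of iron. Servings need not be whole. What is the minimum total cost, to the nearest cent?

$1.26

Compare the cost at each extreme point of the feasible region.
bell pepper only: max(14/1, 3.5/0.7) = 14 servings → $13.30.
chickpeas only: max(14/6, 3.5/2.3) = 2.333 servings → $1.40.
hummus only: max(14/3, 3.5/1.9) = 4.667 servings → $4.43.
carrots only: max(14/3, 3.5/0.5) = 7 servings → $1.75.
bell pepper + chickpeas: the both-tight solution has a negative serving — not a feasible corner.
bell pepper + hummus: the both-tight solution has a negative serving — not a feasible corner.
bell pepper + carrots with both tight: 2.188 servings and 3.938 servings → $3.06.
chickpeas + hummus: the both-tight solution has a negative serving — not a feasible corner.
chickpeas + carrots with both tight: 0.8974 servings and 2.872 servings → $1.26.
hummus + carrots with both tight: 0.8333 servings and 3.833 servings → $1.75.
So the least-cost plan costs $1.26.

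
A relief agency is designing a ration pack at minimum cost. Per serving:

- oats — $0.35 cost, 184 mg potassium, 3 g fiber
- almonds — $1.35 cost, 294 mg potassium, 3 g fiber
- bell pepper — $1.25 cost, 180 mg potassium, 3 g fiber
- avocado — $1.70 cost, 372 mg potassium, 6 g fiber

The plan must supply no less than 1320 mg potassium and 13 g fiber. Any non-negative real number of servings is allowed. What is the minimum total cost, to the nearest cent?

$2.51

Two binding constraints pin down two serving amounts, so the optimal mix uses at most two foods. The candidates are each food alone (scaled to the tighter of potassium/fiber) and each pair with both constraints tight.
oats only: max(1320/184, 13/3) = 7.174 servings → $2.51.
almonds only: max(1320/294, 13/3) = 4.49 servings → $6.06.
bell pepper only: max(1320/180, 13/3) = 7.333 servings → $9.17.
avocado only: max(1320/372, 13/6) = 3.548 servings → $6.03.
oats + almonds with both targets exact would need a negative amount; discard.
oats + bell pepper: the both-tight solution has a negative serving — not a feasible corner.
oats + avocado: intersection lies outside the first quadrant.
almonds + bell pepper: the both-tight solution has a negative serving — not a feasible corner.
almonds + avocado with both targets exact would need a negative amount; discard.
bell pepper + avocado: intersection lies outside the first quadrant.
So the least-cost plan costs $2.51.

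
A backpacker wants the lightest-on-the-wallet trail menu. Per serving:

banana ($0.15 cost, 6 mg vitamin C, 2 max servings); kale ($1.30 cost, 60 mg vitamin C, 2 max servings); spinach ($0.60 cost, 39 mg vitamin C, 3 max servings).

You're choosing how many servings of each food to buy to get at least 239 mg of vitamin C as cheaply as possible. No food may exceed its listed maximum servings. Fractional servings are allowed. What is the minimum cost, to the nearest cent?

$4.45

Cost per mg of vitamin C: spinach $0.0154, kale $0.0217, banana $0.0250.
Take 3 servings of spinach: +117.0 mg vitamin C for $1.80 (total $1.80, still need 122.0 mg).
Take 2 servings of kale: +120.0 mg vitamin C for $2.60 (total $4.40, still need 2.0 mg).
Take 0.3333 servings of banana: +2.0 mg vitamin C for $0.05 (total $4.45, still need 0.0 mg).
Greedy by cheapest-per-mg is optimal for a single linear constraint, so the minimum cost is $4.45.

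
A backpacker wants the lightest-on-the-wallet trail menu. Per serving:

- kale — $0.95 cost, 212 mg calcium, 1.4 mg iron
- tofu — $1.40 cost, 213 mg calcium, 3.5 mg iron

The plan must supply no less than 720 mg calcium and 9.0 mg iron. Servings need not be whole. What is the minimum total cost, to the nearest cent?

At the optimum either one food covers both requirements or two foods hit both targets exactly; no other combination can be cheaper.
kale only: max(720/212, 9.0/1.4) = 6.429 servings → $6.11.
tofu only: max(720/213, 9.0/3.5) = 3.38 servings → $4.73.
kale + tofu with both tight: 1.359 servings and 2.028 servings → $4.13.
The minimum over all feasible corners is $4.13.

$4.13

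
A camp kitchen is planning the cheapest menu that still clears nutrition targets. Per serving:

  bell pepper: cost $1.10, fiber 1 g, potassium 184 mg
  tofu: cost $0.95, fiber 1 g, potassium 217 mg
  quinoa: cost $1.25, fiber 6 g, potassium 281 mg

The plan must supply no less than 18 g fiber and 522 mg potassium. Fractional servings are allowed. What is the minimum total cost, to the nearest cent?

The cheapest plan sits at a corner of the feasible region — with two constraints it uses at most two foods.
bell pepper only: max(18/1, 522/184) = 18 servings → $19.80.
tofu only: max(18/1, 522/217) = 18 servings → $17.10.
quinoa only: max(18/6, 522/281) = 3 servings → $3.75.
bell pepper + tofu with both targets exact would need a negative amount; discard.
bell pepper + quinoa: the both-tight solution has a negative serving — not a feasible corner.
tofu + quinoa: intersection lies outside the first quadrant.
The minimum over all feasible corners is $3.75.

$3.75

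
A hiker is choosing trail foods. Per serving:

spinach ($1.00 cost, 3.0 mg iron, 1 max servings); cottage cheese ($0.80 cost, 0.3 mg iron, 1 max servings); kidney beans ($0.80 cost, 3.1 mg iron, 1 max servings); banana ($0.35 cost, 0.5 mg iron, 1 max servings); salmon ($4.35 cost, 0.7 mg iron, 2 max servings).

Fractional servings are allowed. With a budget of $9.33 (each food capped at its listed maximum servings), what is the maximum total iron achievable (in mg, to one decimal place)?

Iron per dollar: kidney beans 3.875, spinach 3, banana 1.429, cottage cheese 0.375, salmon 0.1609.
Take 1 serving of kidney beans: spends $0.80, +3.1 mg iron (running total 3.1 mg).
Take 1 serving of spinach: spends $1.00, +3.0 mg iron (running total 6.1 mg).
Take 1 serving of banana: spends $0.35, +0.5 mg iron (running total 6.6 mg).
Take 1 serving of cottage cheese: spends $0.80, +0.3 mg iron (running total 6.9 mg).
Take 1.467 servings of salmon: spends $6.38, +1.0 mg iron (running total 7.9 mg).
Filling greedily by iron-per-dollar is optimal for one linear limit, giving 7.9 mg.

7.9 mg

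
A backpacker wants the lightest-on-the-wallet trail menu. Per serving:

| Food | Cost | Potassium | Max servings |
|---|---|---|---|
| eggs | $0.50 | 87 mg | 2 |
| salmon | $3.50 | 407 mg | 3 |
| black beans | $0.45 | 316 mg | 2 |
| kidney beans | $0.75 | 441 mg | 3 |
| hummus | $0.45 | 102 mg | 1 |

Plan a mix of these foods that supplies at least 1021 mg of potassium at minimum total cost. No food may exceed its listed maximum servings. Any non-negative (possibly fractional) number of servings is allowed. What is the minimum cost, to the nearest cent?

Cost per mg of potassium: black beans $0.0014, kidney beans $0.0017, hummus $0.0044, eggs $0.0057, salmon $0.0086.
Take 2 servings of black beans: +632.0 mg potassium for $0.90 (total $0.90, still need 389.0 mg).
Take 0.8821 servings of kidney beans: +389.0 mg potassium for $0.66 (total $1.56, still need 0.0 mg).
Greedy by cheapest-per-mg is optimal for a single linear constraint, so the minimum cost is $1.56.

$1.56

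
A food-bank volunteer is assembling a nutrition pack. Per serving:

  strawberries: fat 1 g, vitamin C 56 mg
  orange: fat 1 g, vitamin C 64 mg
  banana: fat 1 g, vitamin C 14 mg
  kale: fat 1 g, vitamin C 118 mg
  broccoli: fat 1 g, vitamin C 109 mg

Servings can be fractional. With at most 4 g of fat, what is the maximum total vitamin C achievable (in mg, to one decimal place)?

Vitamin C per g fat: kale 118, broccoli 109, orange 64, strawberries 56, banana 14.
With no serving limits, spend the whole fat allowance on kale: 4 g / 1 g × 118 mg = 472.0 mg.

472.0 mg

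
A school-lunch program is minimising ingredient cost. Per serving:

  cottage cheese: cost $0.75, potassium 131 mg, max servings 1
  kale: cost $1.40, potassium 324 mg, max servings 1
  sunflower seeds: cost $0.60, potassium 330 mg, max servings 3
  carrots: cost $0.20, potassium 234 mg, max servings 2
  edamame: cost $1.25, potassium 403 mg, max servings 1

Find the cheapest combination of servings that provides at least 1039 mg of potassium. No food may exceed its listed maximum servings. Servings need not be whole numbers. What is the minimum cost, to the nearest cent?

Cost per mg of potassium: carrots $0.0009, sunflower seeds $0.0018, edamame $0.0031, kale $0.0043, cottage cheese $0.0057.
Take 2 servings of carrots: +468.0 mg potassium for $0.40 (total $0.40, still need 571.0 mg).
Take 1.73 servings of sunflower seeds: +571.0 mg potassium for $1.04 (total $1.44, still need 0.0 mg).
Filling from the cheapest source first is optimal under one linear minimum: $1.44.

$1.44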